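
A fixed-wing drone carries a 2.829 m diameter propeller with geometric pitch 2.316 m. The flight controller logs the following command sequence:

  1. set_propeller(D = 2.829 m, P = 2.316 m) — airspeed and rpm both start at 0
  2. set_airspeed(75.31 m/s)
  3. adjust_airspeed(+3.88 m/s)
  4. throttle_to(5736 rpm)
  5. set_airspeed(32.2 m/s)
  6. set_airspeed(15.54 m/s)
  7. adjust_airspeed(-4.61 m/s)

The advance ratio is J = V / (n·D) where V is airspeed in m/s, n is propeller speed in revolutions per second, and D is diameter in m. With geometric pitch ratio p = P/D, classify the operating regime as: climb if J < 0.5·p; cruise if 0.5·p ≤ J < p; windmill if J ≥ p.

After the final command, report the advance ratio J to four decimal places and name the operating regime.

J = 0.0404, regime = climb

set_propeller: D = 2.829 m, P = 2.316 m (p = P/D = 0.818664); state ← (V=0, rpm=0)
set_airspeed(75.31): V ← 75.31 m/s
adjust_airspeed(+3.88): V ← 75.31 +3.88 = 79.19 m/s
throttle_to(5736): rpm ← 5736
set_airspeed(32.2): V ← 32.2 m/s
set_airspeed(15.54): V ← 15.54 m/s
adjust_airspeed(-4.61): V ← 15.54 -4.61 = 10.93 m/s
final state: V = 10.93 m/s, rpm = 5736 → n = rpm/60 = 95.600000 rev/s
J = V / (n·D) = 10.93 / (95.600000 × 2.829) = 0.040414
regime bands: climb J<0.4093 | cruise [0.4093, 0.8187) | windmill J≥0.8187
J = 0.0404 → climb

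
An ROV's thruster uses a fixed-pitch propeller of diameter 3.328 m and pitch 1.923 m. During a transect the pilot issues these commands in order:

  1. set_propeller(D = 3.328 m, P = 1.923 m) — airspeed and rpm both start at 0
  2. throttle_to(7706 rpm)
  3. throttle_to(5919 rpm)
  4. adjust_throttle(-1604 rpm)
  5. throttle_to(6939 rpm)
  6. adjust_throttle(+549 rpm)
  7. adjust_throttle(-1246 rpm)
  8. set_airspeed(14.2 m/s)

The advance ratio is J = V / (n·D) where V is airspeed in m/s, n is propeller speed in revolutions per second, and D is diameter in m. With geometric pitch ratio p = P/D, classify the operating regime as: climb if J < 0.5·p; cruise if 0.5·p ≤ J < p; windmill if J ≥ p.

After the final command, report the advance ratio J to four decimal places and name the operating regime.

set_propeller: D = 3.328 m, P = 1.923 m (p = P/D = 0.577825); state ← (V=0, rpm=0)
throttle_to(7706): rpm ← 7706
throttle_to(5919): rpm ← 5919
adjust_throttle(-1604): rpm ← 5919 -1604 = 4315
throttle_to(6939): rpm ← 6939
adjust_throttle(+549): rpm ← 6939 +549 = 7488
adjust_throttle(-1246): rpm ← 7488 -1246 = 6242
set_airspeed(14.2): V ← 14.2 m/s
final state: V = 14.2 m/s, rpm = 6242 → n = rpm/60 = 104.033333 rev/s
J = V / (n·D) = 14.2 / (104.033333 × 3.328) = 0.041014
regime bands: climb J<0.2889 | cruise [0.2889, 0.5778) | windmill J≥0.5778
J = 0.0410 → climb

J = 0.0410, regime = climb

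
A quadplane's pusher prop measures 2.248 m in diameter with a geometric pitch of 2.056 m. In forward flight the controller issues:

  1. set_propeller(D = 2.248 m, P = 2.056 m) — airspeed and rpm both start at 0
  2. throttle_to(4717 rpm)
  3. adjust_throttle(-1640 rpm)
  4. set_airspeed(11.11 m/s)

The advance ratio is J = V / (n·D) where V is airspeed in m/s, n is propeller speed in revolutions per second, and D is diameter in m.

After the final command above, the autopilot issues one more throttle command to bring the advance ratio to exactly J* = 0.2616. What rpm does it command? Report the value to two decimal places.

set_propeller: D = 2.248 m, P = 2.056 m (p = P/D = 0.914591); state ← (V=0, rpm=0)
throttle_to(4717): rpm ← 4717
adjust_throttle(-1640): rpm ← 4717 -1640 = 3077
set_airspeed(11.11): V ← 11.11 m/s
final state: V = 11.11 m/s, rpm = 3077 → n = rpm/60 = 51.283333 rev/s
target J* = 0.2616; solve J* = V/(n·D) for n: n = V/(J*·D) = 11.11/(0.2616 × 2.248) = 18.892090 rev/s
rpm = 60·n = 1133.525417

rpm = 1133.53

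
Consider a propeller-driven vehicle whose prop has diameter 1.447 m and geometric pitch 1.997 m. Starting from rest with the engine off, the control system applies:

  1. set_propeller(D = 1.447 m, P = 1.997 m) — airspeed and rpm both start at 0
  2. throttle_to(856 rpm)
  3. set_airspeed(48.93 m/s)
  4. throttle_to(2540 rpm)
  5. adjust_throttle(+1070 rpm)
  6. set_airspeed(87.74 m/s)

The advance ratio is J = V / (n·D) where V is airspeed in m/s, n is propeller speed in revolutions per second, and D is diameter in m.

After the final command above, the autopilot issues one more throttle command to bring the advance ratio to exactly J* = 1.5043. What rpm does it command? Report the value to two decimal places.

set_propeller: D = 1.447 m, P = 1.997 m (p = P/D = 1.380097); state ← (V=0, rpm=0)
throttle_to(856): rpm ← 856
set_airspeed(48.93): V ← 48.93 m/s
throttle_to(2540): rpm ← 2540
adjust_throttle(+1070): rpm ← 2540 +1070 = 3610
set_airspeed(87.74): V ← 87.74 m/s
final state: V = 87.74 m/s, rpm = 3610 → n = rpm/60 = 60.166667 rev/s
target J* = 1.5043; solve J* = V/(n·D) for n: n = V/(J*·D) = 87.74/(1.5043 × 1.447) = 40.308315 rev/s
rpm = 60·n = 2418.498898

rpm = 2418.50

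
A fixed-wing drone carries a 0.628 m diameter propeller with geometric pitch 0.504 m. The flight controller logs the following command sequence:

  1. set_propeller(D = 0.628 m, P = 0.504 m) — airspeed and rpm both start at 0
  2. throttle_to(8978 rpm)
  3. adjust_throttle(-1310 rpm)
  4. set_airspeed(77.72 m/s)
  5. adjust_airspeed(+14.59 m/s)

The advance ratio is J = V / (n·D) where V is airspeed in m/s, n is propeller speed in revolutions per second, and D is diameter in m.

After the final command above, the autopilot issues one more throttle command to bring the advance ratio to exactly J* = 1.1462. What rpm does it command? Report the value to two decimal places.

set_propeller: D = 0.628 m, P = 0.504 m (p = P/D = 0.802548); state ← (V=0, rpm=0)
throttle_to(8978): rpm ← 8978
adjust_throttle(-1310): rpm ← 8978 -1310 = 7668
set_airspeed(77.72): V ← 77.72 m/s
adjust_airspeed(+14.59): V ← 77.72 +14.59 = 92.31 m/s
final state: V = 92.31 m/s, rpm = 7668 → n = rpm/60 = 127.800000 rev/s
target J* = 1.1462; solve J* = V/(n·D) for n: n = V/(J*·D) = 92.31/(1.1462 × 0.628) = 128.241534 rev/s
rpm = 60·n = 7694.492018

rpm = 7694.49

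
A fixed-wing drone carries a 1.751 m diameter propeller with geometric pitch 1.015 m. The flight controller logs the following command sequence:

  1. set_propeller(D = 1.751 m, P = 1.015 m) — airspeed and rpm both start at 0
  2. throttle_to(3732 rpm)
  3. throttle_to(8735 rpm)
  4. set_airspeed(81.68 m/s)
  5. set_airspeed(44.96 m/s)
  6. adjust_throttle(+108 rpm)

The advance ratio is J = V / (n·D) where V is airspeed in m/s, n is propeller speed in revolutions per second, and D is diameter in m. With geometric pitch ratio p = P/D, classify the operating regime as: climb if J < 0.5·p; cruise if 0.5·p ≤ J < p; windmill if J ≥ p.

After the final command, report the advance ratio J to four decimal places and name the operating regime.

J = 0.1742, regime = climb

set_propeller: D = 1.751 m, P = 1.015 m (p = P/D = 0.579669); state ← (V=0, rpm=0)
throttle_to(3732): rpm ← 3732
throttle_to(8735): rpm ← 8735
set_airspeed(81.68): V ← 81.68 m/s
set_airspeed(44.96): V ← 44.96 m/s
adjust_throttle(+108): rpm ← 8735 +108 = 8843
final state: V = 44.96 m/s, rpm = 8843 → n = rpm/60 = 147.383333 rev/s
J = V / (n·D) = 44.96 / (147.383333 × 1.751) = 0.174218
regime bands: climb J<0.2898 | cruise [0.2898, 0.5797) | windmill J≥0.5797
J = 0.1742 → climb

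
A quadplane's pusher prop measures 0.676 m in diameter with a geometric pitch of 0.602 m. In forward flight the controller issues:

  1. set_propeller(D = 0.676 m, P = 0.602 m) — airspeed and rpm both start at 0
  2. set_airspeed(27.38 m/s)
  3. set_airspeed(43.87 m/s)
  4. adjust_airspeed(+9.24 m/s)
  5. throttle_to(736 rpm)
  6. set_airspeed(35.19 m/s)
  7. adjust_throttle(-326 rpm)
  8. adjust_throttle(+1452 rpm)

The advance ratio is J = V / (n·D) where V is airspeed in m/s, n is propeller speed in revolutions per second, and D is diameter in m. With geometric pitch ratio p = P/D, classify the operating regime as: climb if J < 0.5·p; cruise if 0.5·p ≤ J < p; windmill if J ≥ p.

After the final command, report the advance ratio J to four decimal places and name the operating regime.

J = 1.6774, regime = windmill

set_propeller: D = 0.676 m, P = 0.602 m (p = P/D = 0.890533); state ← (V=0, rpm=0)
set_airspeed(27.38): V ← 27.38 m/s
set_airspeed(43.87): V ← 43.87 m/s
adjust_airspeed(+9.24): V ← 43.87 +9.24 = 53.11 m/s
throttle_to(736): rpm ← 736
set_airspeed(35.19): V ← 35.19 m/s
adjust_throttle(-326): rpm ← 736 -326 = 410
adjust_throttle(+1452): rpm ← 410 +1452 = 1862
final state: V = 35.19 m/s, rpm = 1862 → n = rpm/60 = 31.033333 rev/s
J = V / (n·D) = 35.19 / (31.033333 × 0.676) = 1.677429
regime bands: climb J<0.4453 | cruise [0.4453, 0.8905) | windmill J≥0.8905
J = 1.6774 → windmill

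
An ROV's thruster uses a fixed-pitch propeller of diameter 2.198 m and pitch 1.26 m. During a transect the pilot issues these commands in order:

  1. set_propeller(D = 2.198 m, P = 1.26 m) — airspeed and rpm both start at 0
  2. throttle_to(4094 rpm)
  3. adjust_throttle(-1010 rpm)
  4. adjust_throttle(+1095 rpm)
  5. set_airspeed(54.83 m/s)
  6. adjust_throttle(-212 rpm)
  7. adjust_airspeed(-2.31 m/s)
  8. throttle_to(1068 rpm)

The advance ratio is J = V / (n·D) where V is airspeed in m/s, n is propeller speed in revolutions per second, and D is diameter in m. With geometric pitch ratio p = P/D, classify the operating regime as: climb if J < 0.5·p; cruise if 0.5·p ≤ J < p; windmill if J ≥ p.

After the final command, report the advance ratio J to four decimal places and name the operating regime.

set_propeller: D = 2.198 m, P = 1.26 m (p = P/D = 0.573248); state ← (V=0, rpm=0)
throttle_to(4094): rpm ← 4094
adjust_throttle(-1010): rpm ← 4094 -1010 = 3084
adjust_throttle(+1095): rpm ← 3084 +1095 = 4179
set_airspeed(54.83): V ← 54.83 m/s
adjust_throttle(-212): rpm ← 4179 -212 = 3967
adjust_airspeed(-2.31): V ← 54.83 -2.31 = 52.52 m/s
throttle_to(1068): rpm ← 1068
final state: V = 52.52 m/s, rpm = 1068 → n = rpm/60 = 17.800000 rev/s
J = V / (n·D) = 52.52 / (17.800000 × 2.198) = 1.342385
regime bands: climb J<0.2866 | cruise [0.2866, 0.5732) | windmill J≥0.5732
J = 1.3424 → windmill

J = 1.3424, regime = windmill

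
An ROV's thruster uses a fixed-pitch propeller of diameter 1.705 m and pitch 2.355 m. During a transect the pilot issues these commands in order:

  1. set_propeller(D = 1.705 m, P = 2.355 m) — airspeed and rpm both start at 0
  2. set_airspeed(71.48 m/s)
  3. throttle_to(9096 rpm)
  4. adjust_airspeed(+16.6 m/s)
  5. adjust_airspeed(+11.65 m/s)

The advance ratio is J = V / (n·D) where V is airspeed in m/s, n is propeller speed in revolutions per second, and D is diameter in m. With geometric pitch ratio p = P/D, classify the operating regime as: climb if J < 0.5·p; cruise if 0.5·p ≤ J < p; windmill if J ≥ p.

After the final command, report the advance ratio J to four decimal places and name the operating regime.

J = 0.3858, regime = climb

set_propeller: D = 1.705 m, P = 2.355 m (p = P/D = 1.381232); state ← (V=0, rpm=0)
set_airspeed(71.48): V ← 71.48 m/s
throttle_to(9096): rpm ← 9096
adjust_airspeed(+16.6): V ← 71.48 +16.6 = 88.08 m/s
adjust_airspeed(+11.65): V ← 88.08 +11.65 = 99.73 m/s
final state: V = 99.73 m/s, rpm = 9096 → n = rpm/60 = 151.600000 rev/s
J = V / (n·D) = 99.73 / (151.600000 × 1.705) = 0.385836
regime bands: climb J<0.6906 | cruise [0.6906, 1.3812) | windmill J≥1.3812
J = 0.3858 → climb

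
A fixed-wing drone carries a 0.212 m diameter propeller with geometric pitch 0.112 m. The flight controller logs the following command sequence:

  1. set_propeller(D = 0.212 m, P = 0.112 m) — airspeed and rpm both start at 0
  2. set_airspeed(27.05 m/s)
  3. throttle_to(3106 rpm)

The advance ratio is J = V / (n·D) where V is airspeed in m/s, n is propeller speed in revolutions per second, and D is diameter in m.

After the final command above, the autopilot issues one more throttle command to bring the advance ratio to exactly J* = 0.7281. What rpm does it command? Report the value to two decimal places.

set_propeller: D = 0.212 m, P = 0.112 m (p = P/D = 0.528302); state ← (V=0, rpm=0)
set_airspeed(27.05): V ← 27.05 m/s
throttle_to(3106): rpm ← 3106
final state: V = 27.05 m/s, rpm = 3106 → n = rpm/60 = 51.766667 rev/s
target J* = 0.7281; solve J* = V/(n·D) for n: n = V/(J*·D) = 27.05/(0.7281 × 0.212) = 175.242878 rev/s
rpm = 60·n = 10514.572692

rpm = 10514.57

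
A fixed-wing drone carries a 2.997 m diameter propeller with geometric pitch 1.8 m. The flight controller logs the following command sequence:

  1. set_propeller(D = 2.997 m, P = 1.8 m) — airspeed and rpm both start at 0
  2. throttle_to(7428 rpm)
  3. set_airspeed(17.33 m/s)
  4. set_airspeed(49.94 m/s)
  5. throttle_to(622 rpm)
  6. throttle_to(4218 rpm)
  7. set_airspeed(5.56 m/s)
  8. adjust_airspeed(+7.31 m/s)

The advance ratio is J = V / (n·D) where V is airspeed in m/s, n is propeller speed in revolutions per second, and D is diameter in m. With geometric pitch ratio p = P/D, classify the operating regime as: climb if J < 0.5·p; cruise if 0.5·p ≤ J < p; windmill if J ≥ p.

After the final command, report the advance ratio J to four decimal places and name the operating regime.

J = 0.0611, regime = climb

set_propeller: D = 2.997 m, P = 1.8 m (p = P/D = 0.600601); state ← (V=0, rpm=0)
throttle_to(7428): rpm ← 7428
set_airspeed(17.33): V ← 17.33 m/s
set_airspeed(49.94): V ← 49.94 m/s
throttle_to(622): rpm ← 622
throttle_to(4218): rpm ← 4218
set_airspeed(5.56): V ← 5.56 m/s
adjust_airspeed(+7.31): V ← 5.56 +7.31 = 12.87 m/s
final state: V = 12.87 m/s, rpm = 4218 → n = rpm/60 = 70.300000 rev/s
J = V / (n·D) = 12.87 / (70.300000 × 2.997) = 0.061085
regime bands: climb J<0.3003 | cruise [0.3003, 0.6006) | windmill J≥0.6006
J = 0.0611 → climb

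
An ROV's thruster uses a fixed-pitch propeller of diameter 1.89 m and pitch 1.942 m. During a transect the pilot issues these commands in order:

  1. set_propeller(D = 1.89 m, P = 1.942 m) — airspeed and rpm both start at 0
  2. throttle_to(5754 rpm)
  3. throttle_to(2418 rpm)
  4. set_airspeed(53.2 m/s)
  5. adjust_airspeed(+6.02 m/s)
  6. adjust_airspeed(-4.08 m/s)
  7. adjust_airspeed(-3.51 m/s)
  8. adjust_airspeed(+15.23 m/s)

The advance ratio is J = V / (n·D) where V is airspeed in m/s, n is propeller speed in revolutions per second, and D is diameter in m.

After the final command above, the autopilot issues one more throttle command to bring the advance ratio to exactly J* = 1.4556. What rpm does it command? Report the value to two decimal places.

rpm = 1458.19

set_propeller: D = 1.89 m, P = 1.942 m (p = P/D = 1.027513); state ← (V=0, rpm=0)
throttle_to(5754): rpm ← 5754
throttle_to(2418): rpm ← 2418
set_airspeed(53.2): V ← 53.2 m/s
adjust_airspeed(+6.02): V ← 53.2 +6.02 = 59.22 m/s
adjust_airspeed(-4.08): V ← 59.22 -4.08 = 55.14 m/s
adjust_airspeed(-3.51): V ← 55.14 -3.51 = 51.63 m/s
adjust_airspeed(+15.23): V ← 51.63 +15.23 = 66.86 m/s
final state: V = 66.86 m/s, rpm = 2418 → n = rpm/60 = 40.300000 rev/s
target J* = 1.4556; solve J* = V/(n·D) for n: n = V/(J*·D) = 66.86/(1.4556 × 1.89) = 24.303147 rev/s
rpm = 60·n = 1458.188845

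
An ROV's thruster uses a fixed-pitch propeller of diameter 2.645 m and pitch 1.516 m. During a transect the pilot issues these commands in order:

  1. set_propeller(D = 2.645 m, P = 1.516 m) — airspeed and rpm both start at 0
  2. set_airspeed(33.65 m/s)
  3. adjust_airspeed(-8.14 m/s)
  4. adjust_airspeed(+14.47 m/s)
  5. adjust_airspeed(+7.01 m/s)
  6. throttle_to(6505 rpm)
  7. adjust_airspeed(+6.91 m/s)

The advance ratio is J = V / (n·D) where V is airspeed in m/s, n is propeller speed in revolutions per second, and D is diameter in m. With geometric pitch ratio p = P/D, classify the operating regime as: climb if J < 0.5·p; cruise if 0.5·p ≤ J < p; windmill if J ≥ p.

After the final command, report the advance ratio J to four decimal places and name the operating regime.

J = 0.1880, regime = climb

set_propeller: D = 2.645 m, P = 1.516 m (p = P/D = 0.573157); state ← (V=0, rpm=0)
set_airspeed(33.65): V ← 33.65 m/s
adjust_airspeed(-8.14): V ← 33.65 -8.14 = 25.51 m/s
adjust_airspeed(+14.47): V ← 25.51 +14.47 = 39.98 m/s
adjust_airspeed(+7.01): V ← 39.98 +7.01 = 46.99 m/s
throttle_to(6505): rpm ← 6505
adjust_airspeed(+6.91): V ← 46.99 +6.91 = 53.9 m/s
final state: V = 53.9 m/s, rpm = 6505 → n = rpm/60 = 108.416667 rev/s
J = V / (n·D) = 53.9 / (108.416667 × 2.645) = 0.187961
regime bands: climb J<0.2866 | cruise [0.2866, 0.5732) | windmill J≥0.5732
J = 0.1880 → climb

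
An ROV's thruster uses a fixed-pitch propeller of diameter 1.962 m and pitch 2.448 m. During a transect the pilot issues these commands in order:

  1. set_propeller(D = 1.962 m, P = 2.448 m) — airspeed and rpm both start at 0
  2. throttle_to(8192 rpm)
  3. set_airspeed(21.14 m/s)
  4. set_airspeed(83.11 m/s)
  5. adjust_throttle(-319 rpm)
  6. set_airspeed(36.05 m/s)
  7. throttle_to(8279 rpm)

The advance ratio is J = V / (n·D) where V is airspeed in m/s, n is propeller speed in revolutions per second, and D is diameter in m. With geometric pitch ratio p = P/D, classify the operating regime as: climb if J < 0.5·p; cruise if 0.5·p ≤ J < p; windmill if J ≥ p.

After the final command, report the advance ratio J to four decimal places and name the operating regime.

set_propeller: D = 1.962 m, P = 2.448 m (p = P/D = 1.247706); state ← (V=0, rpm=0)
throttle_to(8192): rpm ← 8192
set_airspeed(21.14): V ← 21.14 m/s
set_airspeed(83.11): V ← 83.11 m/s
adjust_throttle(-319): rpm ← 8192 -319 = 7873
set_airspeed(36.05): V ← 36.05 m/s
throttle_to(8279): rpm ← 8279
final state: V = 36.05 m/s, rpm = 8279 → n = rpm/60 = 137.983333 rev/s
J = V / (n·D) = 36.05 / (137.983333 × 1.962) = 0.133162
regime bands: climb J<0.6239 | cruise [0.6239, 1.2477) | windmill J≥1.2477
J = 0.1332 → climb

J = 0.1332, regime = climb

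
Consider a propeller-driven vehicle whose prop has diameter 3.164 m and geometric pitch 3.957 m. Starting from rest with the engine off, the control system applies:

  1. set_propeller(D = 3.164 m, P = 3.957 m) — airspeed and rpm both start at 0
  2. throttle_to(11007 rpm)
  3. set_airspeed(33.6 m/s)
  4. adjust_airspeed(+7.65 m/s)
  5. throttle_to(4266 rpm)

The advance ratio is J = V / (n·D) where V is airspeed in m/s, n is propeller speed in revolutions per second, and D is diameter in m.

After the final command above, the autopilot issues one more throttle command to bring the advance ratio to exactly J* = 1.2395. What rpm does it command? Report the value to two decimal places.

set_propeller: D = 3.164 m, P = 3.957 m (p = P/D = 1.250632); state ← (V=0, rpm=0)
throttle_to(11007): rpm ← 11007
set_airspeed(33.6): V ← 33.6 m/s
adjust_airspeed(+7.65): V ← 33.6 +7.65 = 41.25 m/s
throttle_to(4266): rpm ← 4266
final state: V = 41.25 m/s, rpm = 4266 → n = rpm/60 = 71.100000 rev/s
target J* = 1.2395; solve J* = V/(n·D) for n: n = V/(J*·D) = 41.25/(1.2395 × 3.164) = 10.518188 rev/s
rpm = 60·n = 631.091306

rpm = 631.09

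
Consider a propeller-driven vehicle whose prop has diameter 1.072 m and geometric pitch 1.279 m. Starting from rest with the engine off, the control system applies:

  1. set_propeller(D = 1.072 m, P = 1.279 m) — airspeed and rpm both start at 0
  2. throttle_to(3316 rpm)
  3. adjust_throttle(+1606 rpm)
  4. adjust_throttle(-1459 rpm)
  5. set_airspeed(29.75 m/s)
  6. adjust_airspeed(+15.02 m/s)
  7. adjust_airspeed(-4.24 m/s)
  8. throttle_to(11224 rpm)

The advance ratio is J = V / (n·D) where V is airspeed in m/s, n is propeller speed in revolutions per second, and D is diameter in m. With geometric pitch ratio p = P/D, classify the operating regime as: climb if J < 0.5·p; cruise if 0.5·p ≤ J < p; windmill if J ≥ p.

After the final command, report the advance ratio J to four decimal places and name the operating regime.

J = 0.2021, regime = climb

set_propeller: D = 1.072 m, P = 1.279 m (p = P/D = 1.193097); state ← (V=0, rpm=0)
throttle_to(3316): rpm ← 3316
adjust_throttle(+1606): rpm ← 3316 +1606 = 4922
adjust_throttle(-1459): rpm ← 4922 -1459 = 3463
set_airspeed(29.75): V ← 29.75 m/s
adjust_airspeed(+15.02): V ← 29.75 +15.02 = 44.77 m/s
adjust_airspeed(-4.24): V ← 44.77 -4.24 = 40.53 m/s
throttle_to(11224): rpm ← 11224
final state: V = 40.53 m/s, rpm = 11224 → n = rpm/60 = 187.066667 rev/s
J = V / (n·D) = 40.53 / (187.066667 × 1.072) = 0.202109
regime bands: climb J<0.5965 | cruise [0.5965, 1.1931) | windmill J≥1.1931
J = 0.2021 → climb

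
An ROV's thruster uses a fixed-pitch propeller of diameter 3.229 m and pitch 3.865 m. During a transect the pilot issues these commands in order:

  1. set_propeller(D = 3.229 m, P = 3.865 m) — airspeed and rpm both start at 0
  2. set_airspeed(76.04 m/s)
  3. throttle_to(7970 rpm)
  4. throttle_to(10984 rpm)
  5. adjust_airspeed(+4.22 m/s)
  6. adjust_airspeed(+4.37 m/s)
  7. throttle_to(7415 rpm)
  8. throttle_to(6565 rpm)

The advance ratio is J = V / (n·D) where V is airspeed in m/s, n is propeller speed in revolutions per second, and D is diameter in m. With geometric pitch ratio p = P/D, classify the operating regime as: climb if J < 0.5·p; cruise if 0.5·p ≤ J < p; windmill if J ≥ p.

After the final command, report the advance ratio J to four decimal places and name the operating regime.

J = 0.2395, regime = climb

set_propeller: D = 3.229 m, P = 3.865 m (p = P/D = 1.196965); state ← (V=0, rpm=0)
set_airspeed(76.04): V ← 76.04 m/s
throttle_to(7970): rpm ← 7970
throttle_to(10984): rpm ← 10984
adjust_airspeed(+4.22): V ← 76.04 +4.22 = 80.26 m/s
adjust_airspeed(+4.37): V ← 80.26 +4.37 = 84.63 m/s
throttle_to(7415): rpm ← 7415
throttle_to(6565): rpm ← 6565
final state: V = 84.63 m/s, rpm = 6565 → n = rpm/60 = 109.416667 rev/s
J = V / (n·D) = 84.63 / (109.416667 × 3.229) = 0.239537
regime bands: climb J<0.5985 | cruise [0.5985, 1.1970) | windmill J≥1.1970
J = 0.2395 → climb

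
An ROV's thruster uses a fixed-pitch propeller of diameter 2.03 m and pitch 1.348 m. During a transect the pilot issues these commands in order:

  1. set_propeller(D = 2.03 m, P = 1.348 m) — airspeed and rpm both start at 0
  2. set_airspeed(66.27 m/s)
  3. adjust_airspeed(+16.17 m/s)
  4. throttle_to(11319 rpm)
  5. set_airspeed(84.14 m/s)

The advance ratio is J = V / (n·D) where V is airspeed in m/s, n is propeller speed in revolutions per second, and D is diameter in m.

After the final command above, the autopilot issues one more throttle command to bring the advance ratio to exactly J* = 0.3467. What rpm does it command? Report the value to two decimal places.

set_propeller: D = 2.03 m, P = 1.348 m (p = P/D = 0.664039); state ← (V=0, rpm=0)
set_airspeed(66.27): V ← 66.27 m/s
adjust_airspeed(+16.17): V ← 66.27 +16.17 = 82.44 m/s
throttle_to(11319): rpm ← 11319
set_airspeed(84.14): V ← 84.14 m/s
final state: V = 84.14 m/s, rpm = 11319 → n = rpm/60 = 188.650000 rev/s
target J* = 0.3467; solve J* = V/(n·D) for n: n = V/(J*·D) = 84.14/(0.3467 × 2.03) = 119.550839 rev/s
rpm = 60·n = 7173.050337

rpm = 7173.05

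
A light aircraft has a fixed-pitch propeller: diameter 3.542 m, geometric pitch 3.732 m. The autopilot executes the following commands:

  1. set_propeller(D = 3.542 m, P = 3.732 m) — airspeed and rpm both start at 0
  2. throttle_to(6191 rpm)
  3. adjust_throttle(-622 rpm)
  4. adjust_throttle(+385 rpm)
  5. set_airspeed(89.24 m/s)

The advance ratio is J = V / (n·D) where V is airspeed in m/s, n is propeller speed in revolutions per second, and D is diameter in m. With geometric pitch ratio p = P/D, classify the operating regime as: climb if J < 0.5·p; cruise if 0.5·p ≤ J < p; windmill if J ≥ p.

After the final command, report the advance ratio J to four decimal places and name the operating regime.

set_propeller: D = 3.542 m, P = 3.732 m (p = P/D = 1.053642); state ← (V=0, rpm=0)
throttle_to(6191): rpm ← 6191
adjust_throttle(-622): rpm ← 6191 -622 = 5569
adjust_throttle(+385): rpm ← 5569 +385 = 5954
set_airspeed(89.24): V ← 89.24 m/s
final state: V = 89.24 m/s, rpm = 5954 → n = rpm/60 = 99.233333 rev/s
J = V / (n·D) = 89.24 / (99.233333 × 3.542) = 0.253895
regime bands: climb J<0.5268 | cruise [0.5268, 1.0536) | windmill J≥1.0536
J = 0.2539 → climb

J = 0.2539, regime = climb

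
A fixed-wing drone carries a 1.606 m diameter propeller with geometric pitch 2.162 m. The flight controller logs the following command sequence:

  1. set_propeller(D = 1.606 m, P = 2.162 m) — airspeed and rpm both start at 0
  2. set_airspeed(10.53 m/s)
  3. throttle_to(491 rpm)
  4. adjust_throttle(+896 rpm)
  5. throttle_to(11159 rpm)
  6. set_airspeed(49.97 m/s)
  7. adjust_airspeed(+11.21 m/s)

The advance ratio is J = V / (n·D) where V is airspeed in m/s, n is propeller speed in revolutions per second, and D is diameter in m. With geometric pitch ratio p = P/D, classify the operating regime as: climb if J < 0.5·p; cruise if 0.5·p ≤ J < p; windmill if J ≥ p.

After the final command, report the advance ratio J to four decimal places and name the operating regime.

J = 0.2048, regime = climb

set_propeller: D = 1.606 m, P = 2.162 m (p = P/D = 1.346202); state ← (V=0, rpm=0)
set_airspeed(10.53): V ← 10.53 m/s
throttle_to(491): rpm ← 491
adjust_throttle(+896): rpm ← 491 +896 = 1387
throttle_to(11159): rpm ← 11159
set_airspeed(49.97): V ← 49.97 m/s
adjust_airspeed(+11.21): V ← 49.97 +11.21 = 61.18 m/s
final state: V = 61.18 m/s, rpm = 11159 → n = rpm/60 = 185.983333 rev/s
J = V / (n·D) = 61.18 / (185.983333 × 1.606) = 0.204828
regime bands: climb J<0.6731 | cruise [0.6731, 1.3462) | windmill J≥1.3462
J = 0.2048 → climb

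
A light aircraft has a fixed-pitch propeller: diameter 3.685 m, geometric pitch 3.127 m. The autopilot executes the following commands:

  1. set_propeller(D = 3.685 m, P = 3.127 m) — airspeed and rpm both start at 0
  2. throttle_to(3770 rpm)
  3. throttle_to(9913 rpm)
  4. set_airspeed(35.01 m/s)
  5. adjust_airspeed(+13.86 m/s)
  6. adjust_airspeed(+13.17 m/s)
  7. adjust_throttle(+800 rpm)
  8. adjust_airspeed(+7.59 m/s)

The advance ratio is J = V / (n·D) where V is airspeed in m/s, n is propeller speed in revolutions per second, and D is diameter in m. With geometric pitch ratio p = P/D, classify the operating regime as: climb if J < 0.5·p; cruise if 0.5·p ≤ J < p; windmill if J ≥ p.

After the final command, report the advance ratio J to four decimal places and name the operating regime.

J = 0.1058, regime = climb

set_propeller: D = 3.685 m, P = 3.127 m (p = P/D = 0.848575); state ← (V=0, rpm=0)
throttle_to(3770): rpm ← 3770
throttle_to(9913): rpm ← 9913
set_airspeed(35.01): V ← 35.01 m/s
adjust_airspeed(+13.86): V ← 35.01 +13.86 = 48.87 m/s
adjust_airspeed(+13.17): V ← 48.87 +13.17 = 62.04 m/s
adjust_throttle(+800): rpm ← 9913 +800 = 10713
adjust_airspeed(+7.59): V ← 62.04 +7.59 = 69.63 m/s
final state: V = 69.63 m/s, rpm = 10713 → n = rpm/60 = 178.550000 rev/s
J = V / (n·D) = 69.63 / (178.550000 × 3.685) = 0.105828
regime bands: climb J<0.4243 | cruise [0.4243, 0.8486) | windmill J≥0.8486
J = 0.1058 → climb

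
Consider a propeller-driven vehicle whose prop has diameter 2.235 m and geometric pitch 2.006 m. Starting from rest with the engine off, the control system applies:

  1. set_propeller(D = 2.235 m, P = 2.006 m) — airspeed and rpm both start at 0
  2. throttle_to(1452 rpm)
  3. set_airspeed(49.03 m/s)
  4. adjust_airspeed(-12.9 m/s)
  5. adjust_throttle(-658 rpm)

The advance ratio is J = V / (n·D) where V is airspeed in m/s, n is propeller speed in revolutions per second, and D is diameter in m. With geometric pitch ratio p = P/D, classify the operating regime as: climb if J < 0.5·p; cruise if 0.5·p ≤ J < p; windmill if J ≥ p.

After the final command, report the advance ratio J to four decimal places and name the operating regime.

J = 1.2216, regime = windmill

set_propeller: D = 2.235 m, P = 2.006 m (p = P/D = 0.897539); state ← (V=0, rpm=0)
throttle_to(1452): rpm ← 1452
set_airspeed(49.03): V ← 49.03 m/s
adjust_airspeed(-12.9): V ← 49.03 -12.9 = 36.13 m/s
adjust_throttle(-658): rpm ← 1452 -658 = 794
final state: V = 36.13 m/s, rpm = 794 → n = rpm/60 = 13.233333 rev/s
J = V / (n·D) = 36.13 / (13.233333 × 2.235) = 1.221578
regime bands: climb J<0.4488 | cruise [0.4488, 0.8975) | windmill J≥0.8975
J = 1.2216 → windmill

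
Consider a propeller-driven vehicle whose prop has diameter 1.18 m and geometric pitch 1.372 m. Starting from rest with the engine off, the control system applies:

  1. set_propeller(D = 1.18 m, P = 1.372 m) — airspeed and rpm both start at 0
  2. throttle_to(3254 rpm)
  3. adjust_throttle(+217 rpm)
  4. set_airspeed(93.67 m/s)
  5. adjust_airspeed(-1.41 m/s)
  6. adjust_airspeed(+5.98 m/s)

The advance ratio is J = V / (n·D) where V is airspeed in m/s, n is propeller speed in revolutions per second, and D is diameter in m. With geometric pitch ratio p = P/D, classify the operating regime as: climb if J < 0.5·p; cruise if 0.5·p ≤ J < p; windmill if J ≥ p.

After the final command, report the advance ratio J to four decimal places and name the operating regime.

set_propeller: D = 1.18 m, P = 1.372 m (p = P/D = 1.162712); state ← (V=0, rpm=0)
throttle_to(3254): rpm ← 3254
adjust_throttle(+217): rpm ← 3254 +217 = 3471
set_airspeed(93.67): V ← 93.67 m/s
adjust_airspeed(-1.41): V ← 93.67 -1.41 = 92.26 m/s
adjust_airspeed(+5.98): V ← 92.26 +5.98 = 98.24 m/s
final state: V = 98.24 m/s, rpm = 3471 → n = rpm/60 = 57.850000 rev/s
J = V / (n·D) = 98.24 / (57.850000 × 1.18) = 1.439140
regime bands: climb J<0.5814 | cruise [0.5814, 1.1627) | windmill J≥1.1627
J = 1.4391 → windmill

J = 1.4391, regime = windmill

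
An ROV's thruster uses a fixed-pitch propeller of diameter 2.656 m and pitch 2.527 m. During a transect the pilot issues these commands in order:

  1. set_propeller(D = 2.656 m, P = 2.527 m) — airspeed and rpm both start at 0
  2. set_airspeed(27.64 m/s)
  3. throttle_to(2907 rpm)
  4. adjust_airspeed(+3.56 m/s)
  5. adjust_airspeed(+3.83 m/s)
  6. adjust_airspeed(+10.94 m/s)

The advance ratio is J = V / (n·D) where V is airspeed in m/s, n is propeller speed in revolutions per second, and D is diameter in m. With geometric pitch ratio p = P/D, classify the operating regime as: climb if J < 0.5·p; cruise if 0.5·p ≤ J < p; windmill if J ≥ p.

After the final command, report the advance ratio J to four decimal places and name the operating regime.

J = 0.3572, regime = climb

set_propeller: D = 2.656 m, P = 2.527 m (p = P/D = 0.951431); state ← (V=0, rpm=0)
set_airspeed(27.64): V ← 27.64 m/s
throttle_to(2907): rpm ← 2907
adjust_airspeed(+3.56): V ← 27.64 +3.56 = 31.2 m/s
adjust_airspeed(+3.83): V ← 31.2 +3.83 = 35.03 m/s
adjust_airspeed(+10.94): V ← 35.03 +10.94 = 45.97 m/s
final state: V = 45.97 m/s, rpm = 2907 → n = rpm/60 = 48.450000 rev/s
J = V / (n·D) = 45.97 / (48.450000 × 2.656) = 0.357234
regime bands: climb J<0.4757 | cruise [0.4757, 0.9514) | windmill J≥0.9514
J = 0.3572 → climb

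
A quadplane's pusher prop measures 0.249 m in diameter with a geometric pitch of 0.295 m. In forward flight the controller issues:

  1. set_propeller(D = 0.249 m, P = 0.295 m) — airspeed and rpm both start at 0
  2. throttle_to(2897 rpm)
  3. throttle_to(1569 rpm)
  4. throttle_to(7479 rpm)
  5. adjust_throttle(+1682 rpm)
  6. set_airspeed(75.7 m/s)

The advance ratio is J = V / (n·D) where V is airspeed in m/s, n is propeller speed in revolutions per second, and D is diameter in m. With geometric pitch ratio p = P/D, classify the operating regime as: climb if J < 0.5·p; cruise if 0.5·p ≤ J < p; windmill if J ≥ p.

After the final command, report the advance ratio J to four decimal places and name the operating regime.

J = 1.9912, regime = windmill

set_propeller: D = 0.249 m, P = 0.295 m (p = P/D = 1.184739); state ← (V=0, rpm=0)
throttle_to(2897): rpm ← 2897
throttle_to(1569): rpm ← 1569
throttle_to(7479): rpm ← 7479
adjust_throttle(+1682): rpm ← 7479 +1682 = 9161
set_airspeed(75.7): V ← 75.7 m/s
final state: V = 75.7 m/s, rpm = 9161 → n = rpm/60 = 152.683333 rev/s
J = V / (n·D) = 75.7 / (152.683333 × 0.249) = 1.991154
regime bands: climb J<0.5924 | cruise [0.5924, 1.1847) | windmill J≥1.1847
J = 1.9912 → windmill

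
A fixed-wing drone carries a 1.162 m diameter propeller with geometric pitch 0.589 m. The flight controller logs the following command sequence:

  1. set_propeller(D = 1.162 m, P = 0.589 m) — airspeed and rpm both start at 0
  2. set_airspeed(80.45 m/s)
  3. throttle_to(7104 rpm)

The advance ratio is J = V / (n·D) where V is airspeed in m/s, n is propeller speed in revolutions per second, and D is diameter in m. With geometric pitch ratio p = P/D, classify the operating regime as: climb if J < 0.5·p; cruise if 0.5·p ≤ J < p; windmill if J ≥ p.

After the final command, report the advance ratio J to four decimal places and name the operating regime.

J = 0.5847, regime = windmill

set_propeller: D = 1.162 m, P = 0.589 m (p = P/D = 0.506885); state ← (V=0, rpm=0)
set_airspeed(80.45): V ← 80.45 m/s
throttle_to(7104): rpm ← 7104
final state: V = 80.45 m/s, rpm = 7104 → n = rpm/60 = 118.400000 rev/s
J = V / (n·D) = 80.45 / (118.400000 × 1.162) = 0.584747
regime bands: climb J<0.2534 | cruise [0.2534, 0.5069) | windmill J≥0.5069
J = 0.5847 → windmill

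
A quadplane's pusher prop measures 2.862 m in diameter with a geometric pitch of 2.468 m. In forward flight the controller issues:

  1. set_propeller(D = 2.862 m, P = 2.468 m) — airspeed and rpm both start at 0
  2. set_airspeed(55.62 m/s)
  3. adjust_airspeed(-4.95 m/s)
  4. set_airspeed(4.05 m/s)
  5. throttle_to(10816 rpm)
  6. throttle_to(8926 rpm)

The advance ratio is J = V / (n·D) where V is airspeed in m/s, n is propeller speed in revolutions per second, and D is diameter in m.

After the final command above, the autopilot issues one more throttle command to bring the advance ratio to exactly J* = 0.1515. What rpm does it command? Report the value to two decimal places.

rpm = 560.43

set_propeller: D = 2.862 m, P = 2.468 m (p = P/D = 0.862334); state ← (V=0, rpm=0)
set_airspeed(55.62): V ← 55.62 m/s
adjust_airspeed(-4.95): V ← 55.62 -4.95 = 50.67 m/s
set_airspeed(4.05): V ← 4.05 m/s
throttle_to(10816): rpm ← 10816
throttle_to(8926): rpm ← 8926
final state: V = 4.05 m/s, rpm = 8926 → n = rpm/60 = 148.766667 rev/s
target J* = 0.1515; solve J* = V/(n·D) for n: n = V/(J*·D) = 4.05/(0.1515 × 2.862) = 9.340557 rev/s
rpm = 60·n = 560.433402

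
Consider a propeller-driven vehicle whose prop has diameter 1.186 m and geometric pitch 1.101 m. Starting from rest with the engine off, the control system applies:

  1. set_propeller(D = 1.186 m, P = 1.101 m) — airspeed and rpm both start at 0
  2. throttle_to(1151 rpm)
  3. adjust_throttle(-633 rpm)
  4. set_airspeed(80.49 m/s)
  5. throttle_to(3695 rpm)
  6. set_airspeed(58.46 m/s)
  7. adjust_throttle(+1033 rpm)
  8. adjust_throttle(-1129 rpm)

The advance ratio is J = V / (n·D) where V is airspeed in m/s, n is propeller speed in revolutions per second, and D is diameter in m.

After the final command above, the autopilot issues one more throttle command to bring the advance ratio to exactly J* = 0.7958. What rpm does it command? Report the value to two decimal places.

set_propeller: D = 1.186 m, P = 1.101 m (p = P/D = 0.928331); state ← (V=0, rpm=0)
throttle_to(1151): rpm ← 1151
adjust_throttle(-633): rpm ← 1151 -633 = 518
set_airspeed(80.49): V ← 80.49 m/s
throttle_to(3695): rpm ← 3695
set_airspeed(58.46): V ← 58.46 m/s
adjust_throttle(+1033): rpm ← 3695 +1033 = 4728
adjust_throttle(-1129): rpm ← 4728 -1129 = 3599
final state: V = 58.46 m/s, rpm = 3599 → n = rpm/60 = 59.983333 rev/s
target J* = 0.7958; solve J* = V/(n·D) for n: n = V/(J*·D) = 58.46/(0.7958 × 1.186) = 61.939855 rev/s
rpm = 60·n = 3716.391324

rpm = 3716.39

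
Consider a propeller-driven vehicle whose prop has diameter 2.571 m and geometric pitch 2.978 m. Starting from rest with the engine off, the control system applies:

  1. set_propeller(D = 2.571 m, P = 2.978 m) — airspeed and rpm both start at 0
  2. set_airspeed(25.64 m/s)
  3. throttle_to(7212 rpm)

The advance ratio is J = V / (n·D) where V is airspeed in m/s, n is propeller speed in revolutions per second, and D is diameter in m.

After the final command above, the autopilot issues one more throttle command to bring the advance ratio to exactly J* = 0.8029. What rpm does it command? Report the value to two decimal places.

rpm = 745.26

set_propeller: D = 2.571 m, P = 2.978 m (p = P/D = 1.158304); state ← (V=0, rpm=0)
set_airspeed(25.64): V ← 25.64 m/s
throttle_to(7212): rpm ← 7212
final state: V = 25.64 m/s, rpm = 7212 → n = rpm/60 = 120.200000 rev/s
target J* = 0.8029; solve J* = V/(n·D) for n: n = V/(J*·D) = 25.64/(0.8029 × 2.571) = 12.420941 rev/s
rpm = 60·n = 745.256438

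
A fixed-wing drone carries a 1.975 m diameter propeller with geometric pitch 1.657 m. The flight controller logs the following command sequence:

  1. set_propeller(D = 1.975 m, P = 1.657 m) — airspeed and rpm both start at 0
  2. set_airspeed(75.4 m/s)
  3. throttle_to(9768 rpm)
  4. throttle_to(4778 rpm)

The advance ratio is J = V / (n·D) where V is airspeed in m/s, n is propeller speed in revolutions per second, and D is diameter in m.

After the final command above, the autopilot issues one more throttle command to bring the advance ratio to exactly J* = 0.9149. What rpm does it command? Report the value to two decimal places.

rpm = 2503.70

set_propeller: D = 1.975 m, P = 1.657 m (p = P/D = 0.838987); state ← (V=0, rpm=0)
set_airspeed(75.4): V ← 75.4 m/s
throttle_to(9768): rpm ← 9768
throttle_to(4778): rpm ← 4778
final state: V = 75.4 m/s, rpm = 4778 → n = rpm/60 = 79.633333 rev/s
target J* = 0.9149; solve J* = V/(n·D) for n: n = V/(J*·D) = 75.4/(0.9149 × 1.975) = 41.728293 rev/s
rpm = 60·n = 2503.697575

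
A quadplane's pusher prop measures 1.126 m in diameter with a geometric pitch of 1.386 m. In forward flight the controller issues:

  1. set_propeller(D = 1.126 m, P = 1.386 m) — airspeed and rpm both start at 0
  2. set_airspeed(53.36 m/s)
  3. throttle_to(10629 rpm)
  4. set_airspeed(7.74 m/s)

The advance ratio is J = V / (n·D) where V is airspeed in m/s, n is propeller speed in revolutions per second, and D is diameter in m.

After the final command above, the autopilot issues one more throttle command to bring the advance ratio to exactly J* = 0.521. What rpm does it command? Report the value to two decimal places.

rpm = 791.62

set_propeller: D = 1.126 m, P = 1.386 m (p = P/D = 1.230906); state ← (V=0, rpm=0)
set_airspeed(53.36): V ← 53.36 m/s
throttle_to(10629): rpm ← 10629
set_airspeed(7.74): V ← 7.74 m/s
final state: V = 7.74 m/s, rpm = 10629 → n = rpm/60 = 177.150000 rev/s
target J* = 0.521; solve J* = V/(n·D) for n: n = V/(J*·D) = 7.74/(0.521 × 1.126) = 13.193647 rev/s
rpm = 60·n = 791.618796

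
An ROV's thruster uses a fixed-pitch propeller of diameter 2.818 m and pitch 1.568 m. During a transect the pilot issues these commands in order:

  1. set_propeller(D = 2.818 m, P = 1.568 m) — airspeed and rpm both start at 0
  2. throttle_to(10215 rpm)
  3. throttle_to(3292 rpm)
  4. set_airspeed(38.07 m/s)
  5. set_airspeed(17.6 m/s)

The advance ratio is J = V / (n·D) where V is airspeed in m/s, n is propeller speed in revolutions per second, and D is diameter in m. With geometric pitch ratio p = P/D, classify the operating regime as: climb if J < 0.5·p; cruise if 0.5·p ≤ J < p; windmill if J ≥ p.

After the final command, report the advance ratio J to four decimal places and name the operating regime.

set_propeller: D = 2.818 m, P = 1.568 m (p = P/D = 0.556423); state ← (V=0, rpm=0)
throttle_to(10215): rpm ← 10215
throttle_to(3292): rpm ← 3292
set_airspeed(38.07): V ← 38.07 m/s
set_airspeed(17.6): V ← 17.6 m/s
final state: V = 17.6 m/s, rpm = 3292 → n = rpm/60 = 54.866667 rev/s
J = V / (n·D) = 17.6 / (54.866667 × 2.818) = 0.113832
regime bands: climb J<0.2782 | cruise [0.2782, 0.5564) | windmill J≥0.5564
J = 0.1138 → climb

J = 0.1138, regime = climb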